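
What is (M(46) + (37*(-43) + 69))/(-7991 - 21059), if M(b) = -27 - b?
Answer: 319/5810 ≈ 0.054905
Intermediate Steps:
(M(46) + (37*(-43) + 69))/(-7991 - 21059) = ((-27 - 1*46) + (37*(-43) + 69))/(-7991 - 21059) = ((-27 - 46) + (-1591 + 69))/(-29050) = (-73 - 1522)*(-1/29050) = -1595*(-1/29050) = 319/5810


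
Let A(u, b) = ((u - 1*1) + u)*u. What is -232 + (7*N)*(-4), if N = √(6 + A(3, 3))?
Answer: -232 - 28*√21 ≈ -360.31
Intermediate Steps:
A(u, b) = u*(-1 + 2*u) (A(u, b) = ((u - 1) + u)*u = ((-1 + u) + u)*u = (-1 + 2*u)*u = u*(-1 + 2*u))
N = √21 (N = √(6 + 3*(-1 + 2*3)) = √(6 + 3*(-1 + 6)) = √(6 + 3*5) = √(6 + 15) = √21 ≈ 4.5826)
-232 + (7*N)*(-4) = -232 + (7*√21)*(-4) = -232 - 28*√21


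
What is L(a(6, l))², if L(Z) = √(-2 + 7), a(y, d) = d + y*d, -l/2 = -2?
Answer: 5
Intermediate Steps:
l = 4 (l = -2*(-2) = 4)
a(y, d) = d + d*y
L(Z) = √5
L(a(6, l))² = (√5)² = 5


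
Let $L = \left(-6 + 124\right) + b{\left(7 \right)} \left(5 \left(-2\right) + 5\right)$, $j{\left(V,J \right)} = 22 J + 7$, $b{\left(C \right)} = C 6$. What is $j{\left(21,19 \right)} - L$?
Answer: $517$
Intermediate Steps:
$b{\left(C \right)} = 6 C$
$j{\left(V,J \right)} = 7 + 22 J$
$L = -92$ ($L = \left(-6 + 124\right) + 6 \cdot 7 \left(5 \left(-2\right) + 5\right) = 118 + 42 \left(-10 + 5\right) = 118 + 42 \left(-5\right) = 118 - 210 = -92$)
$j{\left(21,19 \right)} - L = \left(7 + 22 \cdot 19\right) - -92 = \left(7 + 418\right) + 92 = 425 + 92 = 517$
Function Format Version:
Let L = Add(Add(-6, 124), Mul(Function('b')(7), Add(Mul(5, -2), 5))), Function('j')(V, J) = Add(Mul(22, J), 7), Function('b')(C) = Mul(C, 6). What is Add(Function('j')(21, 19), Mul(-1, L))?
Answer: 517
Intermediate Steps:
Function('b')(C) = Mul(6, C)
Function('j')(V, J) = Add(7, Mul(22, J))
L = -92 (L = Add(Add(-6, 124), Mul(Mul(6, 7), Add(Mul(5, -2), 5))) = Add(118, Mul(42, Add(-10, 5))) = Add(118, Mul(42, -5)) = Add(118, -210) = -92)
Add(Function('j')(21, 19), Mul(-1, L)) = Add(Add(7, Mul(22, 19)), Mul(-1, -92)) = Add(Add(7, 418), 92) = Add(425, 92) = 517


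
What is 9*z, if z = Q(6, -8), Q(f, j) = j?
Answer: -72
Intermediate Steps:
z = -8
9*z = 9*(-8) = -72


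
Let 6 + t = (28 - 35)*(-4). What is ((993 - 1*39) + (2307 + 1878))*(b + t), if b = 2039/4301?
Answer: 496740879/4301 ≈ 1.1549e+5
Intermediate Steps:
b = 2039/4301 (b = 2039*(1/4301) = 2039/4301 ≈ 0.47408)
t = 22 (t = -6 + (28 - 35)*(-4) = -6 - 7*(-4) = -6 + 28 = 22)
((993 - 1*39) + (2307 + 1878))*(b + t) = ((993 - 1*39) + (2307 + 1878))*(2039/4301 + 22) = ((993 - 39) + 4185)*(96661/4301) = (954 + 4185)*(96661/4301) = 5139*(96661/4301) = 496740879/4301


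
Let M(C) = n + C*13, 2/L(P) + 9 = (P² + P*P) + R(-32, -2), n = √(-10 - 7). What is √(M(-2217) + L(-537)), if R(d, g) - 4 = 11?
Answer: √(-599177136347223 + 20789602596*I*√17)/144186 ≈ 0.012143 + 169.77*I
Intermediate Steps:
R(d, g) = 15 (R(d, g) = 4 + 11 = 15)
n = I*√17 (n = √(-17) = I*√17 ≈ 4.1231*I)
L(P) = 2/(6 + 2*P²) (L(P) = 2/(-9 + ((P² + P*P) + 15)) = 2/(-9 + ((P² + P²) + 15)) = 2/(-9 + (2*P² + 15)) = 2/(-9 + (15 + 2*P²)) = 2/(6 + 2*P²))
M(C) = 13*C + I*√17 (M(C) = I*√17 + C*13 = I*√17 + 13*C = 13*C + I*√17)
√(M(-2217) + L(-537)) = √((13*(-2217) + I*√17) + 1/(3 + (-537)²)) = √((-28821 + I*√17) + 1/(3 + 288369)) = √((-28821 + I*√17) + 1/288372) = √(-8311169411/288372 + I*√17)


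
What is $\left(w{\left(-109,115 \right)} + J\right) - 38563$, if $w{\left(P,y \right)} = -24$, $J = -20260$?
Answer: $-58847$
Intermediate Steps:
$\left(w{\left(-109,115 \right)} + J\right) - 38563 = \left(-24 - 20260\right) - 38563 = -20284 - 38563 = -58847$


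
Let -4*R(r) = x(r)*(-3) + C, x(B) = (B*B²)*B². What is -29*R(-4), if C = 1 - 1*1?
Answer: 22272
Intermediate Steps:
C = 0 (C = 1 - 1 = 0)
x(B) = B⁵ (x(B) = B³*B² = B⁵)
R(r) = 3*r⁵/4 (R(r) = -(r⁵*(-3) + 0)/4 = -(-3*r⁵ + 0)/4 = -(-3)*r⁵/4 = 3*r⁵/4)
-29*R(-4) = -87*(-4)⁵/4 = -87*(-1024)/4 = -29*(-768) = 22272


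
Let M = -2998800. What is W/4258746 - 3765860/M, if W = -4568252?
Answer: 928002823/5067907740 ≈ 0.18311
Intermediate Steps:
W/4258746 - 3765860/M = -4568252/4258746 - 3765860/(-2998800) = -4568252*1/4258746 - 3765860*(-1/2998800) = -2284126/2129373 + 26899/21420 = 928002823/5067907740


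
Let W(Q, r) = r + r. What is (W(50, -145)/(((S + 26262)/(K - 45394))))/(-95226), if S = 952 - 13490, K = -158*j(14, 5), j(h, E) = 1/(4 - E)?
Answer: -1639805/163360203 ≈ -0.010038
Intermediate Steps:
K = 158 (K = -(-158)/(-4 + 5) = -(-158)/1 = -(-158) = -158*(-1) = 158)
S = -12538
W(Q, r) = 2*r
(W(50, -145)/(((S + 26262)/(K - 45394))))/(-95226) = ((2*(-145))/(((-12538 + 26262)/(158 - 45394))))/(-95226) = -290/(13724/(-45236))*(-1/95226) = -290/(13724*(-1/45236))*(-1/95226) = -290/(-3431/11309)*(-1/95226) = -290*(-11309/3431)*(-1/95226) = (3279610/3431)*(-1/95226) = -1639805/163360203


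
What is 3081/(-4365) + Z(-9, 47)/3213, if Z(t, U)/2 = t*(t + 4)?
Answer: -39121/57715 ≈ -0.67783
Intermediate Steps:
Z(t, U) = 2*t*(4 + t) (Z(t, U) = 2*(t*(t + 4)) = 2*(t*(4 + t)) = 2*t*(4 + t))
3081/(-4365) + Z(-9, 47)/3213 = 3081/(-4365) + (2*(-9)*(4 - 9))/3213 = 3081*(-1/4365) + (2*(-9)*(-5))*(1/3213) = -1027/1455 + 90*(1/3213) = -1027/1455 + 10/357 = -39121/57715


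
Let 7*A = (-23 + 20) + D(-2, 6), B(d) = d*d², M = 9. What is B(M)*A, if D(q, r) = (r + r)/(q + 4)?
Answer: 2187/7 ≈ 312.43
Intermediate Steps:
B(d) = d³
D(q, r) = 2*r/(4 + q) (D(q, r) = (2*r)/(4 + q) = 2*r/(4 + q))
A = 3/7 (A = ((-23 + 20) + 2*6/(4 - 2))/7 = (-3 + 2*6/2)/7 = (-3 + 2*6*(½))/7 = (-3 + 6)/7 = (⅐)*3 = 3/7 ≈ 0.42857)
B(M)*A = 9³*(3/7) = 729*(3/7) = 2187/7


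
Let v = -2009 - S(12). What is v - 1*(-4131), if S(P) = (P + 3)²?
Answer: 1897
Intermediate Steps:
S(P) = (3 + P)²
v = -2234 (v = -2009 - (3 + 12)² = -2009 - 1*15² = -2009 - 1*225 = -2009 - 225 = -2234)
v - 1*(-4131) = -2234 - 1*(-4131) = -2234 + 4131 = 1897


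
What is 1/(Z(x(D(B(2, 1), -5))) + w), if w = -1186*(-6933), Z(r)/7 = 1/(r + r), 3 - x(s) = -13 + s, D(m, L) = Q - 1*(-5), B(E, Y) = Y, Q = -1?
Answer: 24/197340919 ≈ 1.2162e-7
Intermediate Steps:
D(m, L) = 4 (D(m, L) = -1 - 1*(-5) = -1 + 5 = 4)
x(s) = 16 - s (x(s) = 3 - (-13 + s) = 3 + (13 - s) = 16 - s)
Z(r) = 7/(2*r) (Z(r) = 7/(r + r) = 7/((2*r)) = 7*(1/(2*r)) = 7/(2*r))
w = 8222538
1/(Z(x(D(B(2, 1), -5))) + w) = 1/(7/(2*(16 - 1*4)) + 8222538) = 1/(7/(2*(16 - 4)) + 8222538) = 1/((7/2)/12 + 8222538) = 1/((7/2)*(1/12) + 8222538) = 1/(7/24 + 8222538) = 1/(197340919/24) = 24/197340919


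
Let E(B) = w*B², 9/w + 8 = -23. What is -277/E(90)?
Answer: 8587/72900 ≈ 0.11779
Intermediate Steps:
w = -9/31 (w = 9/(-8 - 23) = 9/(-31) = 9*(-1/31) = -9/31 ≈ -0.29032)
E(B) = -9*B²/31
-277/E(90) = -277/((-9/31*90²)) = -277/((-9/31*8100)) = -277/(-72900/31) = -277*(-31/72900) = 8587/72900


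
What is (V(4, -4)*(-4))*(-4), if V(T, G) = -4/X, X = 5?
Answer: -64/5 ≈ -12.800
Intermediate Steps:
V(T, G) = -⅘ (V(T, G) = -4/5 = -4*⅕ = -⅘)
(V(4, -4)*(-4))*(-4) = -⅘*(-4)*(-4) = (16/5)*(-4) = -64/5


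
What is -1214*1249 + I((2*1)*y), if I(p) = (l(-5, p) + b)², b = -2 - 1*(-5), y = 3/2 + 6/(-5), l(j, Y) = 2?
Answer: -1516261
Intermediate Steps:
y = 3/10 (y = 3*(½) + 6*(-⅕) = 3/2 - 6/5 = 3/10 ≈ 0.30000)
b = 3 (b = -2 + 5 = 3)
I(p) = 25 (I(p) = (2 + 3)² = 5² = 25)
-1214*1249 + I((2*1)*y) = -1214*1249 + 25 = -1516286 + 25 = -1516261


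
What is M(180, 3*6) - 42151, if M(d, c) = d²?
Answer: -9751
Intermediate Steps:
M(180, 3*6) - 42151 = 180² - 42151 = 32400 - 42151 = -9751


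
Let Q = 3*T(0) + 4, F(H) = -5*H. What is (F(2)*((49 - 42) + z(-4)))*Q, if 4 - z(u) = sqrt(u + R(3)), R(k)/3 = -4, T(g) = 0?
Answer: -440 + 160*I ≈ -440.0 + 160.0*I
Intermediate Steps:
R(k) = -12 (R(k) = 3*(-4) = -12)
z(u) = 4 - sqrt(-12 + u) (z(u) = 4 - sqrt(u - 12) = 4 - sqrt(-12 + u))
Q = 4 (Q = 3*0 + 4 = 0 + 4 = 4)
(F(2)*((49 - 42) + z(-4)))*Q = ((-5*2)*((49 - 42) + (4 - sqrt(-12 - 4))))*4 = -10*(7 + (4 - sqrt(-16)))*4 = -10*(7 + (4 - 4*I))*4 = -10*(11 - 4*I)*4 = (-110 + 40*I)*4 = -440 + 160*I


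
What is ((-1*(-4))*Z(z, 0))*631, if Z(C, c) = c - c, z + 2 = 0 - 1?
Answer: 0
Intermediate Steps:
z = -3 (z = -2 + (0 - 1) = -2 - 1 = -3)
Z(C, c) = 0
((-1*(-4))*Z(z, 0))*631 = (-1*(-4)*0)*631 = (4*0)*631 = 0*631 = 0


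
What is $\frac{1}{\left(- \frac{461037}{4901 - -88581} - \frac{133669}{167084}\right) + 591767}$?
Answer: $\frac{7809673244}{4621462142806365} \approx 1.6899 \cdot 10^{-6}$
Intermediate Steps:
$\frac{1}{\left(- \frac{461037}{4901 - -88581} - \frac{133669}{167084}\right) + 591767} = \frac{1}{\left(- \frac{461037}{4901 + 88581} - \frac{133669}{167084}\right) + 591767} = \frac{1}{\left(- \frac{461037}{93482} - \frac{133669}{167084}\right) + 591767} = \frac{1}{- \frac{44763775783}{7809673244} + 591767} = \frac{1}{\frac{4621462142806365}{7809673244}} = \frac{7809673244}{4621462142806365}$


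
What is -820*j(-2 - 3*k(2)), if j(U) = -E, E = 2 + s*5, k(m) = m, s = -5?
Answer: -18860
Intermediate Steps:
E = -23 (E = 2 - 5*5 = 2 - 25 = -23)
j(U) = 23 (j(U) = -1*(-23) = 23)
-820*j(-2 - 3*k(2)) = -820*23 = -18860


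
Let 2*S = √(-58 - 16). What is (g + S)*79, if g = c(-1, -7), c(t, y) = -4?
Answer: -316 + 79*I*√74/2 ≈ -316.0 + 339.79*I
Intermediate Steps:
S = I*√74/2 (S = √(-58 - 16)/2 = √(-74)/2 = (I*√74)/2 = I*√74/2 ≈ 4.3012*I)
g = -4
(g + S)*79 = (-4 + I*√74/2)*79 = -316 + 79*I*√74/2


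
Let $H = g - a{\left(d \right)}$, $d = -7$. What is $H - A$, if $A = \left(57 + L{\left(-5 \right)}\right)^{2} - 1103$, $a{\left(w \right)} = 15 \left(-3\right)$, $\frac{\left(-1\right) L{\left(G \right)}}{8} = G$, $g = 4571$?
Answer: $-3690$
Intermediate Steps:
$L{\left(G \right)} = - 8 G$
$a{\left(w \right)} = -45$
$H = 4616$ ($H = 4571 - -45 = 4571 + 45 = 4616$)
$A = 8306$ ($A = \left(57 - -40\right)^{2} - 1103 = \left(57 + 40\right)^{2} - 1103 = 97^{2} - 1103 = 9409 - 1103 = 8306$)
$H - A = 4616 - 8306 = -3690$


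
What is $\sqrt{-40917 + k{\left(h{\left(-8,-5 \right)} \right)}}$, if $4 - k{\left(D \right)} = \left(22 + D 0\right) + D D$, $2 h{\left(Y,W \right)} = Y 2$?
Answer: $i \sqrt{40999} \approx 202.48 i$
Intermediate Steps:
$h{\left(Y,W \right)} = Y$ ($h{\left(Y,W \right)} = \frac{Y 2}{2} = \frac{2 Y}{2} = Y$)
$k{\left(D \right)} = -18 - D^{2}$ ($k{\left(D \right)} = 4 - \left(\left(22 + D 0\right) + D D\right) = 4 - \left(\left(22 + 0\right) + D^{2}\right) = 4 - \left(22 + D^{2}\right) = -18 - D^{2}$)
$\sqrt{-40917 + k{\left(h{\left(-8,-5 \right)} \right)}} = \sqrt{-40917 - 82} = \sqrt{-40999} = i \sqrt{40999}$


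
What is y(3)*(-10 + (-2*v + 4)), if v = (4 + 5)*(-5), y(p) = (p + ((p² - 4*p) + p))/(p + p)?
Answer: 42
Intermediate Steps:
y(p) = (p² - 2*p)/(2*p) (y(p) = (p + (p² - 3*p))/((2*p)) = (p² - 2*p)*(1/(2*p)) = (p² - 2*p)/(2*p))
v = -45 (v = 9*(-5) = -45)
y(3)*(-10 + (-2*v + 4)) = (-1 + (½)*3)*(-10 + (-2*(-45) + 4)) = (-1 + 3/2)*(-10 + (90 + 4)) = (-10 + 94)/2 = (½)*84 = 42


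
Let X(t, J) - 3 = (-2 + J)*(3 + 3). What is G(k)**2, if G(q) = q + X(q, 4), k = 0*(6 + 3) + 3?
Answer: 324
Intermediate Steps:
X(t, J) = -9 + 6*J (X(t, J) = 3 + (-2 + J)*(3 + 3) = 3 + (-2 + J)*6 = 3 + (-12 + 6*J) = -9 + 6*J)
k = 3 (k = 0*9 + 3 = 0 + 3 = 3)
G(q) = 15 + q (G(q) = q + (-9 + 6*4) = q + (-9 + 24) = q + 15 = 15 + q)
G(k)**2 = (15 + 3)**2 = 18**2 = 324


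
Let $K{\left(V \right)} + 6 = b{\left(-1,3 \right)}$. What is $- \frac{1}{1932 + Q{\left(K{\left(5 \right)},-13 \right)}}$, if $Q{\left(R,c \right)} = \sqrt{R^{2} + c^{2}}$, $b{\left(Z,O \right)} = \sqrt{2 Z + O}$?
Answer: $- \frac{966}{1866215} + \frac{\sqrt{194}}{3732430} \approx -0.00051389$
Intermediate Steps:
$b{\left(Z,O \right)} = \sqrt{O + 2 Z}$
$K{\left(V \right)} = -5$ ($K{\left(V \right)} = -6 + \sqrt{3 + 2 \left(-1\right)} = -6 + \sqrt{3 - 2} = -6 + \sqrt{1} = -6 + 1 = -5$)
$- \frac{1}{1932 + Q{\left(K{\left(5 \right)},-13 \right)}} = - \frac{1}{1932 + \sqrt{\left(-5\right)^{2} + \left(-13\right)^{2}}} = - \frac{1}{1932 + \sqrt{25 + 169}} = - \frac{1}{1932 + \sqrt{194}}$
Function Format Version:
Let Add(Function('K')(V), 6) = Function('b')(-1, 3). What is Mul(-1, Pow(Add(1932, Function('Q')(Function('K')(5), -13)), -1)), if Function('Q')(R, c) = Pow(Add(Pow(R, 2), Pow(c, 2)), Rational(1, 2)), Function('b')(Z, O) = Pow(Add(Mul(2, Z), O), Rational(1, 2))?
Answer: Add(Rational(-966, 1866215), Mul(Rational(1, 3732430), Pow(194, Rational(1, 2)))) ≈ -0.00051389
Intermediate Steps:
Function('b')(Z, O) = Pow(Add(O, Mul(2, Z)), Rational(1, 2))
Function('K')(V) = -5 (Function('K')(V) = Add(-6, Pow(Add(3, Mul(2, -1)), Rational(1, 2))) = Add(-6, Pow(Add(3, -2), Rational(1, 2))) = Add(-6, Pow(1, Rational(1, 2))) = Add(-6, 1) = -5)
Mul(-1, Pow(Add(1932, Function('Q')(Function('K')(5), -13)), -1)) = Mul(-1, Pow(Add(1932, Pow(Add(Pow(-5, 2), Pow(-13, 2)), Rational(1, 2))), -1)) = Mul(-1, Pow(Add(1932, Pow(Add(25, 169), Rational(1, 2))), -1)) = Mul(-1, Pow(Add(1932, Pow(194, Rational(1, 2))), -1))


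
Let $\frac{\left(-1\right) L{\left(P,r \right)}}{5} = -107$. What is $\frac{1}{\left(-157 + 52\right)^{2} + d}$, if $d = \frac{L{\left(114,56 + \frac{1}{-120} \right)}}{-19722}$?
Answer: $\frac{19722}{217434515} \approx 9.0703 \cdot 10^{-5}$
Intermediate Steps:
$L{\left(P,r \right)} = 535$ ($L{\left(P,r \right)} = \left(-5\right) \left(-107\right) = 535$)
$d = - \frac{535}{19722}$ ($d = \frac{535}{-19722} = 535 \left(- \frac{1}{19722}\right) = - \frac{535}{19722} \approx -0.027127$)
$\frac{1}{\left(-157 + 52\right)^{2} + d} = \frac{1}{\left(-157 + 52\right)^{2} - \frac{535}{19722}} = \frac{1}{\left(-105\right)^{2} - \frac{535}{19722}} = \frac{1}{11025 - \frac{535}{19722}} = \frac{1}{\frac{217434515}{19722}} = \frac{19722}{217434515}$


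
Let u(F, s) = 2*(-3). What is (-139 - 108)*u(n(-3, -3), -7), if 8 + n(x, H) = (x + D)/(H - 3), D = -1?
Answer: 1482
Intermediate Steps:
n(x, H) = -8 + (-1 + x)/(-3 + H) (n(x, H) = -8 + (x - 1)/(H - 3) = -8 + (-1 + x)/(-3 + H))
u(F, s) = -6
(-139 - 108)*u(n(-3, -3), -7) = (-139 - 108)*(-6) = -247*(-6) = 1482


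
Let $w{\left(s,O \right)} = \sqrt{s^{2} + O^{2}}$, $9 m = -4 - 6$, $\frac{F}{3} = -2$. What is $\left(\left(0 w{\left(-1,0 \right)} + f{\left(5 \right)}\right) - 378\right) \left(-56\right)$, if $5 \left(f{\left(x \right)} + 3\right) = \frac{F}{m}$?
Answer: $\frac{531888}{25} \approx 21276.0$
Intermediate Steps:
$F = -6$ ($F = 3 \left(-2\right) = -6$)
$m = - \frac{10}{9}$ ($m = \frac{-4 - 6}{9} = \frac{1}{9} \left(-10\right) = - \frac{10}{9} \approx -1.1111$)
$f{\left(x \right)} = - \frac{48}{25}$ ($f{\left(x \right)} = -3 + \frac{\left(-6\right) \frac{1}{- \frac{10}{9}}}{5} = -3 + \frac{\left(-6\right) \left(- \frac{9}{10}\right)}{5} = -3 + \frac{1}{5} \cdot \frac{27}{5} = -3 + \frac{27}{25} = - \frac{48}{25}$)
$w{\left(s,O \right)} = \sqrt{O^{2} + s^{2}}$
$\left(\left(0 w{\left(-1,0 \right)} + f{\left(5 \right)}\right) - 378\right) \left(-56\right) = \left(\left(0 \sqrt{0^{2} + \left(-1\right)^{2}} - \frac{48}{25}\right) - 378\right) \left(-56\right) = \left(\left(0 \sqrt{0 + 1} - \frac{48}{25}\right) - 378\right) \left(-56\right) = \left(\left(0 \sqrt{1} - \frac{48}{25}\right) - 378\right) \left(-56\right) = \left(\left(0 \cdot 1 - \frac{48}{25}\right) - 378\right) \left(-56\right) = \left(\left(0 - \frac{48}{25}\right) - 378\right) \left(-56\right) = \left(- \frac{48}{25} - 378\right) \left(-56\right) = \left(- \frac{9498}{25}\right) \left(-56\right) = \frac{531888}{25}$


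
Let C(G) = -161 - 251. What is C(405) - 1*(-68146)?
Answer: 67734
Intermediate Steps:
C(G) = -412
C(405) - 1*(-68146) = -412 - 1*(-68146) = -412 + 68146 = 67734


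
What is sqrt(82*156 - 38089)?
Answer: I*sqrt(25297) ≈ 159.05*I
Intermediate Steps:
sqrt(82*156 - 38089) = sqrt(12792 - 38089) = sqrt(-25297) = I*sqrt(25297)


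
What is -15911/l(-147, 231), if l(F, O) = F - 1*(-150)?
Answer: -15911/3 ≈ -5303.7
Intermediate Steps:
l(F, O) = 150 + F (l(F, O) = F + 150 = 150 + F)
-15911/l(-147, 231) = -15911/(150 - 147) = -15911/3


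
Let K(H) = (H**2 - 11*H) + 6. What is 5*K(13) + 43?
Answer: 203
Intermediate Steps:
K(H) = 6 + H**2 - 11*H
5*K(13) + 43 = 5*(6 + 13**2 - 11*13) + 43 = 5*(6 + 169 - 143) + 43 = 5*32 + 43 = 160 + 43 = 203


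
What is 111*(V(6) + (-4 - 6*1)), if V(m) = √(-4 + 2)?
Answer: -1110 + 111*I*√2 ≈ -1110.0 + 156.98*I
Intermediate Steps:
V(m) = I*√2 (V(m) = √(-2) = I*√2)
111*(V(6) + (-4 - 6*1)) = 111*(I*√2 + (-4 - 6*1)) = 111*(I*√2 + (-4 - 6)) = 111*(I*√2 - 10) = 111*(-10 + I*√2) = -1110 + 111*I*√2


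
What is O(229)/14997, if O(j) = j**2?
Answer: 52441/14997 ≈ 3.4968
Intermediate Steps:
O(229)/14997 = 229**2/14997 = 52441*(1/14997) = 52441/14997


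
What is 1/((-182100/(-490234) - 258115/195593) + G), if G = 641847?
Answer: 47943169381/30772133978054902 ≈ 1.5580e-6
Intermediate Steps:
1/((-182100/(-490234) - 258115/195593) + G) = 1/((-182100/(-490234) - 258115/195593) + 641847) = 1/((-182100*(-1/490234) - 258115*1/195593) + 641847) = 1/((91050/245117 - 258115/195593) + 641847) = 1/(-45459631805/47943169381 + 641847) = 1/(30772133978054902/47943169381) = 47943169381/30772133978054902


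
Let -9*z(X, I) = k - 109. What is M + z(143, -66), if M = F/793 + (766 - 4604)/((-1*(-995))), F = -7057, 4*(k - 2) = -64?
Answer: 2154688/2367105 ≈ 0.91026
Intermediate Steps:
k = -14 (k = 2 + (¼)*(-64) = 2 - 16 = -14)
z(X, I) = 41/3 (z(X, I) = -(-14 - 109)/9 = -⅑*(-123) = 41/3)
M = -10065249/789035 (M = -7057/793 + (766 - 4604)/((-1*(-995))) = -7057*1/793 - 3838/995 = -7057/793 - 3838*1/995 = -7057/793 - 3838/995 = -10065249/789035 ≈ -12.756)
M + z(143, -66) = -10065249/789035 + 41/3 = 2154688/2367105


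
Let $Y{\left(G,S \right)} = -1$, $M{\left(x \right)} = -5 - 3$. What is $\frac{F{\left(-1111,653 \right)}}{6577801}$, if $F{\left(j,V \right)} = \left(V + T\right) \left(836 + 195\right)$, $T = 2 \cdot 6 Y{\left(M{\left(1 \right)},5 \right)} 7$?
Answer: $\frac{586639}{6577801} \approx 0.089185$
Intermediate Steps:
$M{\left(x \right)} = -8$
$T = -84$ ($T = 2 \cdot 6 \left(-1\right) 7 = 12 \left(-1\right) 7 = \left(-12\right) 7 = -84$)
$F{\left(j,V \right)} = -86604 + 1031 V$ ($F{\left(j,V \right)} = \left(V - 84\right) \left(836 + 195\right) = \left(-84 + V\right) 1031 = -86604 + 1031 V$)
$\frac{F{\left(-1111,653 \right)}}{6577801} = \frac{-86604 + 1031 \cdot 653}{6577801} = \left(-86604 + 673243\right) \frac{1}{6577801} = 586639 \cdot \frac{1}{6577801} = \frac{586639}{6577801}$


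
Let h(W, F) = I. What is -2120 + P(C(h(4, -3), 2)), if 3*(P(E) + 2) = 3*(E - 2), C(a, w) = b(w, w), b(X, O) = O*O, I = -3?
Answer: -2120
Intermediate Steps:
h(W, F) = -3
b(X, O) = O²
C(a, w) = w²
P(E) = -4 + E (P(E) = -2 + (3*(E - 2))/3 = -2 + (3*(-2 + E))/3 = -2 + (-6 + 3*E)/3 = -2 + (-2 + E) = -4 + E)
-2120 + P(C(h(4, -3), 2)) = -2120 + (-4 + 2²) = -2120 + (-4 + 4) = -2120 + 0 = -2120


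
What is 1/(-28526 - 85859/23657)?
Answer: -23657/674925441 ≈ -3.5051e-5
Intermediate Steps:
1/(-28526 - 85859/23657) = 1/(-674925441/23657) = -23657/674925441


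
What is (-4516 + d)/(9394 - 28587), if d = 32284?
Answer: -27768/19193 ≈ -1.4468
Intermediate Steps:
(-4516 + d)/(9394 - 28587) = (-4516 + 32284)/(9394 - 28587) = 27768/(-19193) = 27768*(-1/19193) = -27768/19193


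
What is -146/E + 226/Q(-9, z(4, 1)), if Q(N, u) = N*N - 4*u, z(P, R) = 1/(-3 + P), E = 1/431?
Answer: -4845076/77 ≈ -62923.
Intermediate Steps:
E = 1/431 ≈ 0.0023202
Q(N, u) = N**2 - 4*u
-146/E + 226/Q(-9, z(4, 1)) = -146/1/431 + 226/((-9)**2 - 4/(-3 + 4)) = -146*431 + 226/(81 - 4/1) = -62926 + 226/(81 - 4*1) = -62926 + 226/(81 - 4) = -62926 + 226/77 = -4845076/77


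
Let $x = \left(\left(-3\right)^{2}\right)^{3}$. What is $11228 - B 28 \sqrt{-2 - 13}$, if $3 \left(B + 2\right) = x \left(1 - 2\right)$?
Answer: $11228 + 6860 i \sqrt{15} \approx 11228.0 + 26569.0 i$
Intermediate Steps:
$x = 729$ ($x = 9^{3} = 729$)
$B = -245$ ($B = -2 + \frac{729 \left(1 - 2\right)}{3} = -2 + \frac{729 \left(-1\right)}{3} = -2 + \frac{1}{3} \left(-729\right) = -2 - 243 = -245$)
$11228 - B 28 \sqrt{-2 - 13} = 11228 - \left(-245\right) 28 \sqrt{-2 - 13} = 11228 - - 6860 \sqrt{-15} = 11228 - - 6860 i \sqrt{15} = 11228 + 6860 i \sqrt{15}$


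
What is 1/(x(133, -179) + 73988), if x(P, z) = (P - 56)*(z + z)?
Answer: 1/46422 ≈ 2.1542e-5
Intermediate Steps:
x(P, z) = 2*z*(-56 + P) (x(P, z) = (-56 + P)*(2*z) = 2*z*(-56 + P))
1/(x(133, -179) + 73988) = 1/(2*(-179)*(-56 + 133) + 73988) = 1/(2*(-179)*77 + 73988) = 1/(-27566 + 73988) = 1/46422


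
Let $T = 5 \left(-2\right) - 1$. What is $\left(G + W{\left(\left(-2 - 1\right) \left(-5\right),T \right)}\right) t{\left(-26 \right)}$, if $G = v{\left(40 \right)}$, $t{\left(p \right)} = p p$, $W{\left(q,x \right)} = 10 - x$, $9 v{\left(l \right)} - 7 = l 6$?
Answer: $\frac{294736}{9} \approx 32748.0$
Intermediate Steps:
$T = -11$ ($T = -10 - 1 = -11$)
$v{\left(l \right)} = \frac{7}{9} + \frac{2 l}{3}$ ($v{\left(l \right)} = \frac{7}{9} + \frac{l 6}{9} = \frac{7}{9} + \frac{6 l}{9} = \frac{7}{9} + \frac{2 l}{3}$)
$t{\left(p \right)} = p^{2}$
$G = \frac{247}{9}$ ($G = \frac{7}{9} + \frac{2}{3} \cdot 40 = \frac{7}{9} + \frac{80}{3} = \frac{247}{9} \approx 27.444$)
$\left(G + W{\left(\left(-2 - 1\right) \left(-5\right),T \right)}\right) t{\left(-26 \right)} = \left(\frac{247}{9} + \left(10 - -11\right)\right) \left(-26\right)^{2} = \left(\frac{247}{9} + \left(10 + 11\right)\right) 676 = \left(\frac{247}{9} + 21\right) 676 = \frac{436}{9} \cdot 676 = \frac{294736}{9}$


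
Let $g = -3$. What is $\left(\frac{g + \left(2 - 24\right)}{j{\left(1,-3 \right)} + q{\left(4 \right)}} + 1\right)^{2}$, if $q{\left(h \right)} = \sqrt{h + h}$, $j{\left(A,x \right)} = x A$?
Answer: $10776 + 7600 \sqrt{2} \approx 21524.0$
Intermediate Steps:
$j{\left(A,x \right)} = A x$
$q{\left(h \right)} = \sqrt{2} \sqrt{h}$ ($q{\left(h \right)} = \sqrt{2 h} = \sqrt{2} \sqrt{h}$)
$\left(\frac{g + \left(2 - 24\right)}{j{\left(1,-3 \right)} + q{\left(4 \right)}} + 1\right)^{2} = \left(\frac{-3 + \left(2 - 24\right)}{1 \left(-3\right) + \sqrt{2} \sqrt{4}} + 1\right)^{2} = \left(\frac{-3 + \left(2 - 24\right)}{-3 + \sqrt{2} \cdot 2} + 1\right)^{2} = \left(\frac{-3 - 22}{-3 + 2 \sqrt{2}} + 1\right)^{2} = \left(- \frac{25}{-3 + 2 \sqrt{2}} + 1\right)^{2} = \left(1 - \frac{25}{-3 + 2 \sqrt{2}}\right)^{2}$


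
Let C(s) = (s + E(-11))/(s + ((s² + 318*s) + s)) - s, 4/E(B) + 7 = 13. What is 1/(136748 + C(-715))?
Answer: 847275/116468961182 ≈ 7.2747e-6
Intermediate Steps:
E(B) = ⅔ (E(B) = 4/(-7 + 13) = 4/6 = 4*(⅙) = ⅔)
C(s) = -s + (⅔ + s)/(s² + 320*s) (C(s) = (s + ⅔)/(s + ((s² + 318*s) + s)) - s = (⅔ + s)/(s + (s² + 319*s)) - s = (⅔ + s)/(s² + 320*s) - s = -s + (⅔ + s)/(s² + 320*s))
1/(136748 + C(-715)) = 1/(136748 + (⅔ - 715 - 1*(-715)³ - 320*(-715)²)/((-715)*(320 - 715))) = 1/(136748 - 1/715*(⅔ - 715 - 1*(-365525875) - 320*511225)/(-395)) = 1/(136748 - 1/715*(-1/395)*(⅔ - 715 + 365525875 - 163592000)) = 1/(136748 - 1/715*(-1/395)*605799482/3) = 1/(136748 + 605799482/847275) = 1/(116468961182/847275) = 847275/116468961182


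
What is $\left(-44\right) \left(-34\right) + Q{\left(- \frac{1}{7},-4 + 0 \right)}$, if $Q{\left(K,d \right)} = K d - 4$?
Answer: $\frac{10448}{7} \approx 1492.6$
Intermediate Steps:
$Q{\left(K,d \right)} = -4 + K d$
$\left(-44\right) \left(-34\right) + Q{\left(- \frac{1}{7},-4 + 0 \right)} = \left(-44\right) \left(-34\right) - \left(4 - - \frac{1}{7} \left(-4 + 0\right)\right) = 1496 - \left(4 - \left(-1\right) \frac{1}{7} \left(-4\right)\right) = 1496 - \frac{24}{7} = \frac{10448}{7}$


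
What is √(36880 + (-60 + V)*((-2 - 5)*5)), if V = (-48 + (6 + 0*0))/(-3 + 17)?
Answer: √39085 ≈ 197.70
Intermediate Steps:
V = -3 (V = (-48 + (6 + 0))/14 = (-48 + 6)*(1/14) = -42*1/14 = -3)
√(36880 + (-60 + V)*((-2 - 5)*5)) = √(36880 + (-60 - 3)*((-2 - 5)*5)) = √(36880 - (-441)*5) = √(36880 - 63*(-35)) = √(36880 + 2205) = √39085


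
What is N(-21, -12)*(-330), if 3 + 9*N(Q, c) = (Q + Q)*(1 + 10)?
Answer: 17050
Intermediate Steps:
N(Q, c) = -1/3 + 22*Q/9 (N(Q, c) = -1/3 + ((Q + Q)*(1 + 10))/9 = -1/3 + ((2*Q)*11)/9 = -1/3 + (22*Q)/9 = -1/3 + 22*Q/9)
N(-21, -12)*(-330) = (-1/3 + (22/9)*(-21))*(-330) = (-1/3 - 154/3)*(-330) = -155/3*(-330) = 17050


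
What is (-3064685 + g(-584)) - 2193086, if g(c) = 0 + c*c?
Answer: -4916715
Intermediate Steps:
g(c) = c**2 (g(c) = 0 + c**2 = c**2)
(-3064685 + g(-584)) - 2193086 = (-3064685 + (-584)**2) - 2193086 = (-3064685 + 341056) - 2193086 = -2723629 - 2193086 = -4916715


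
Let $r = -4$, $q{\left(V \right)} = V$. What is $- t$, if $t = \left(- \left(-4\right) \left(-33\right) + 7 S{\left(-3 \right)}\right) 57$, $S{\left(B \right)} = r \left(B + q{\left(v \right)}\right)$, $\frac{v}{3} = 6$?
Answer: $31464$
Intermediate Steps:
$v = 18$ ($v = 3 \cdot 6 = 18$)
$S{\left(B \right)} = -72 - 4 B$ ($S{\left(B \right)} = - 4 \left(B + 18\right) = - 4 \left(18 + B\right) = -72 - 4 B$)
$t = -31464$ ($t = \left(- \left(-4\right) \left(-33\right) + 7 \left(-72 - -12\right)\right) 57 = \left(\left(-1\right) 132 + 7 \left(-72 + 12\right)\right) 57 = \left(-132 + 7 \left(-60\right)\right) 57 = \left(-132 - 420\right) 57 = \left(-552\right) 57 = -31464$)
$- t = \left(-1\right) \left(-31464\right) = 31464$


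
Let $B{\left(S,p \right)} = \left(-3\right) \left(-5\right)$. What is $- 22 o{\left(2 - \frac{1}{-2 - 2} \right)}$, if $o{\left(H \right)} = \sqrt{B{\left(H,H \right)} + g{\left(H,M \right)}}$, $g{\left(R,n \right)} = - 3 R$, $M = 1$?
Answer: $- 11 \sqrt{33} \approx -63.19$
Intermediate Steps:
$B{\left(S,p \right)} = 15$
$o{\left(H \right)} = \sqrt{15 - 3 H}$
$- 22 o{\left(2 - \frac{1}{-2 - 2} \right)} = - 22 \sqrt{15 - 3 \left(2 - \frac{1}{-2 - 2}\right)} = - 22 \sqrt{15 - 3 \left(2 - \frac{1}{-4}\right)} = - 22 \sqrt{15 - 3 \left(2 - - \frac{1}{4}\right)} = - 22 \sqrt{15 - 3 \left(2 + \frac{1}{4}\right)} = - 22 \sqrt{15 - \frac{27}{4}} = - 22 \sqrt{\frac{33}{4}} = - 22 \frac{\sqrt{33}}{2} = - 11 \sqrt{33}$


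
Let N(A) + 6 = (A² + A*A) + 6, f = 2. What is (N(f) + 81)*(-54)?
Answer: -4806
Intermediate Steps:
N(A) = 2*A² (N(A) = -6 + ((A² + A*A) + 6) = -6 + ((A² + A²) + 6) = -6 + (2*A² + 6) = -6 + (6 + 2*A²) = 2*A²)
(N(f) + 81)*(-54) = (2*2² + 81)*(-54) = (2*4 + 81)*(-54) = (8 + 81)*(-54) = 89*(-54) = -4806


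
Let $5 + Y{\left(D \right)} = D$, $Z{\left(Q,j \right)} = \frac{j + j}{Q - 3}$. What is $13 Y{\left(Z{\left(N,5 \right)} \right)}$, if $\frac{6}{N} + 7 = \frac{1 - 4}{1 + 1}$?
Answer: $- \frac{6305}{63} \approx -100.08$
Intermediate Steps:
$N = - \frac{12}{17}$ ($N = \frac{6}{-7 + \frac{1 - 4}{1 + 1}} = \frac{6}{-7 - \frac{3}{2}} = \frac{6}{- \frac{17}{2}} = 6 \left(- \frac{2}{17}\right) = - \frac{12}{17} \approx -0.70588$)
$Z{\left(Q,j \right)} = \frac{2 j}{-3 + Q}$
$Y{\left(D \right)} = -5 + D$
$13 Y{\left(Z{\left(N,5 \right)} \right)} = 13 \left(-5 + 2 \cdot 5 \frac{1}{-3 - \frac{12}{17}}\right) = 13 \left(-5 + 2 \cdot 5 \frac{1}{- \frac{63}{17}}\right) = 13 \left(-5 + 2 \cdot 5 \left(- \frac{17}{63}\right)\right) = 13 \left(-5 - \frac{170}{63}\right) = 13 \left(- \frac{485}{63}\right) = - \frac{6305}{63}$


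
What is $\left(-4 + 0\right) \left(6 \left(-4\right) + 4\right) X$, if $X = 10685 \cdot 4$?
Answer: $3419200$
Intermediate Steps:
$X = 42740$
$\left(-4 + 0\right) \left(6 \left(-4\right) + 4\right) X = \left(-4 + 0\right) \left(6 \left(-4\right) + 4\right) 42740 = - 4 \left(-24 + 4\right) 42740 = \left(-4\right) \left(-20\right) 42740 = 80 \cdot 42740 = 3419200$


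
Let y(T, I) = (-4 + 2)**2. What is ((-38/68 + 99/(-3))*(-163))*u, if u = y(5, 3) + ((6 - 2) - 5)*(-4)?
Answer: 743932/17 ≈ 43761.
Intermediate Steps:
y(T, I) = 4 (y(T, I) = (-2)**2 = 4)
u = 8 (u = 4 + ((6 - 2) - 5)*(-4) = 4 + (4 - 5)*(-4) = 4 - 1*(-4) = 4 + 4 = 8)
((-38/68 + 99/(-3))*(-163))*u = ((-38/68 + 99/(-3))*(-163))*8 = ((-38*1/68 + 99*(-1/3))*(-163))*8 = ((-19/34 - 33)*(-163))*8 = -1141/34*(-163)*8 = (185983/34)*8 = 743932/17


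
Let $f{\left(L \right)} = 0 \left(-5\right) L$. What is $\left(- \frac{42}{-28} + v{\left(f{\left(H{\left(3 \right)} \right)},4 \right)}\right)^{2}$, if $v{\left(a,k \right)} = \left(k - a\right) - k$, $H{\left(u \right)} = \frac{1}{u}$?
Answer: $\frac{9}{4} \approx 2.25$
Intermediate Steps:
$f{\left(L \right)} = 0$ ($f{\left(L \right)} = 0 L = 0$)
$v{\left(a,k \right)} = - a$
$\left(- \frac{42}{-28} + v{\left(f{\left(H{\left(3 \right)} \right)},4 \right)}\right)^{2} = \left(- \frac{42}{-28} - 0\right)^{2} = \left(\left(-42\right) \left(- \frac{1}{28}\right) + 0\right)^{2} = \left(\frac{3}{2} + 0\right)^{2} = \left(\frac{3}{2}\right)^{2} = \frac{9}{4}$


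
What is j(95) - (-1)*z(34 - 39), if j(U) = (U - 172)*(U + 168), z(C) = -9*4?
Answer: -20287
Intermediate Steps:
z(C) = -36
j(U) = (-172 + U)*(168 + U)
j(95) - (-1)*z(34 - 39) = (-28896 + 95**2 - 4*95) - (-1)*(-36) = (-28896 + 9025 - 380) - 1*36 = -20251 - 36 = -20287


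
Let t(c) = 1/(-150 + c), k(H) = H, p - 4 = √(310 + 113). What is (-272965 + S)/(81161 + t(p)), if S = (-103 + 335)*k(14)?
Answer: -152452735714853/45874807364814 - 269717*√47/45874807364814 ≈ -3.3232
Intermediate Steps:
p = 4 + 3*√47 (p = 4 + √(310 + 113) = 4 + √423 = 4 + 3*√47 ≈ 24.567)
S = 3248 (S = (-103 + 335)*14 = 232*14 = 3248)
(-272965 + S)/(81161 + t(p)) = (-272965 + 3248)/(81161 + 1/(-150 + (4 + 3*√47))) = -269717/(81161 + 1/(-146 + 3*√47))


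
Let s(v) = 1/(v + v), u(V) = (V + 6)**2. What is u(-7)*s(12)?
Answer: 1/24 ≈ 0.041667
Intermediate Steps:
u(V) = (6 + V)**2
s(v) = 1/(2*v)
u(-7)*s(12) = (6 - 7)**2*((1/2)/12) = (-1)**2*((1/2)*(1/12)) = 1*(1/24) = 1/24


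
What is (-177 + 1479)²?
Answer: 1695204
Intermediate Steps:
(-177 + 1479)² = 1302² = 1695204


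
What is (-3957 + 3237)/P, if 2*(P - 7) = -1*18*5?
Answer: 360/19 ≈ 18.947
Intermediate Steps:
P = -38 (P = 7 + (-1*18*5)/2 = 7 + (-18*5)/2 = 7 + (1/2)*(-90) = 7 - 45 = -38)
(-3957 + 3237)/P = (-3957 + 3237)/(-38) = -720*(-1/38) = 360/19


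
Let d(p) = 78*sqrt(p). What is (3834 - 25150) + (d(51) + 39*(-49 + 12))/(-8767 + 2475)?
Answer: -10316833/484 - 3*sqrt(51)/242 ≈ -21316.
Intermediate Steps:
(3834 - 25150) + (d(51) + 39*(-49 + 12))/(-8767 + 2475) = (3834 - 25150) + (78*sqrt(51) + 39*(-49 + 12))/(-8767 + 2475) = -21316 + (78*sqrt(51) + 39*(-37))/(-6292) = -21316 + (78*sqrt(51) - 1443)*(-1/6292) = -21316 + (-1443 + 78*sqrt(51))*(-1/6292) = -21316 + (111/484 - 3*sqrt(51)/242) = -10316833/484 - 3*sqrt(51)/242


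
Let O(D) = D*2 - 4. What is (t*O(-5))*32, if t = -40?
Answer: 17920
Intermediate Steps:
O(D) = -4 + 2*D (O(D) = 2*D - 4 = -4 + 2*D)
(t*O(-5))*32 = -40*(-4 + 2*(-5))*32 = -40*(-4 - 10)*32 = -40*(-14)*32 = 560*32 = 17920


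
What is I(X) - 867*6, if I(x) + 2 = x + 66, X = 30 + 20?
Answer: -5088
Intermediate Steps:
X = 50
I(x) = 64 + x (I(x) = -2 + (x + 66) = -2 + (66 + x) = 64 + x)
I(X) - 867*6 = (64 + 50) - 867*6 = 114 - 5202 = -5088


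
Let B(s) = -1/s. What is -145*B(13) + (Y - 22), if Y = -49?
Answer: -778/13 ≈ -59.846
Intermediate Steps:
-145*B(13) + (Y - 22) = -(-145)/13 + (-49 - 22) = -(-145)/13 - 71 = -145*(-1/13) - 71 = 145/13 - 71 = -778/13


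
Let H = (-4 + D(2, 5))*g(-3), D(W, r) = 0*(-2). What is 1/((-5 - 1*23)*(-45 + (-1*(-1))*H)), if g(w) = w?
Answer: 1/924 ≈ 0.0010823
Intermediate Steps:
D(W, r) = 0
H = 12 (H = (-4 + 0)*(-3) = -4*(-3) = 12)
1/((-5 - 1*23)*(-45 + (-1*(-1))*H)) = 1/((-5 - 1*23)*(-45 - 1*(-1)*12)) = 1/((-5 - 23)*(-45 + 1*12)) = 1/(-28*(-45 + 12)) = 1/(-28*(-33)) = 1/924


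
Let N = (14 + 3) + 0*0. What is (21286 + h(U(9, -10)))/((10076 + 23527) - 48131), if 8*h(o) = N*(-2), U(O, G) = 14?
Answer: -85127/58112 ≈ -1.4649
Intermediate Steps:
N = 17 (N = 17 + 0 = 17)
h(o) = -17/4 (h(o) = (17*(-2))/8 = (1/8)*(-34) = -17/4)
(21286 + h(U(9, -10)))/((10076 + 23527) - 48131) = (21286 - 17/4)/((10076 + 23527) - 48131) = 85127/(4*(33603 - 48131)) = (85127/4)/(-14528) = (85127/4)*(-1/14528) = -85127/58112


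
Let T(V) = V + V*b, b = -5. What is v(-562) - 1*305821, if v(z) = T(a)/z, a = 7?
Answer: -85935687/281 ≈ -3.0582e+5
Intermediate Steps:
T(V) = -4*V (T(V) = V + V*(-5) = V - 5*V = -4*V)
v(z) = -28/z (v(z) = (-4*7)/z = -28/z)
v(-562) - 1*305821 = -28/(-562) - 1*305821 = -28*(-1/562) - 305821 = 14/281 - 305821 = -85935687/281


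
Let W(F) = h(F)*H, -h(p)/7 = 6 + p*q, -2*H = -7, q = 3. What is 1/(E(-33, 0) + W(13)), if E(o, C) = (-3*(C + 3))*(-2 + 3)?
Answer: -2/2223 ≈ -0.00089969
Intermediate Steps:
H = 7/2 (H = -½*(-7) = 7/2 ≈ 3.5000)
h(p) = -42 - 21*p (h(p) = -7*(6 + p*3) = -7*(6 + 3*p) = -42 - 21*p)
E(o, C) = -9 - 3*C (E(o, C) = -3*(3 + C)*1 = (-9 - 3*C)*1 = -9 - 3*C)
W(F) = -147 - 147*F/2 (W(F) = (-42 - 21*F)*(7/2) = -147 - 147*F/2)
1/(E(-33, 0) + W(13)) = 1/((-9 - 3*0) + (-147 - 147/2*13)) = 1/((-9 + 0) + (-147 - 1911/2)) = 1/(-9 - 2205/2) = 1/(-2223/2) = -2/2223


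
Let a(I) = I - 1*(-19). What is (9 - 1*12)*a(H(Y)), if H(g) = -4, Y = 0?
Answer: -45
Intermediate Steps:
a(I) = 19 + I (a(I) = I + 19 = 19 + I)
(9 - 1*12)*a(H(Y)) = (9 - 1*12)*(19 - 4) = (9 - 12)*15 = -3*15 = -45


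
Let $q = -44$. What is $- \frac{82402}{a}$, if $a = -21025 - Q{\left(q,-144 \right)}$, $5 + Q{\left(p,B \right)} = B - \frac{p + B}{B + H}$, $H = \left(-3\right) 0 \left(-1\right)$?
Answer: $\frac{2966472}{751489} \approx 3.9475$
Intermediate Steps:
$H = 0$ ($H = 0 \left(-1\right) = 0$)
$Q{\left(p,B \right)} = -5 + B - \frac{B + p}{B}$ ($Q{\left(p,B \right)} = -5 + \left(B - \frac{p + B}{B + 0}\right) = -5 + \left(B - \frac{B + p}{B}\right) = -5 + B - \frac{B + p}{B}$)
$a = - \frac{751489}{36}$ ($a = -21025 - \left(-6 - 144 - - \frac{44}{-144}\right) = -21025 - \left(-6 - 144 - \left(-44\right) \left(- \frac{1}{144}\right)\right) = -21025 - \left(-6 - 144 - \frac{11}{36}\right) = -21025 - - \frac{5411}{36} = -21025 + \frac{5411}{36} = - \frac{751489}{36} \approx -20875.0$)
$- \frac{82402}{a} = - \frac{82402}{- \frac{751489}{36}} = \left(-82402\right) \left(- \frac{36}{751489}\right) = \frac{2966472}{751489}$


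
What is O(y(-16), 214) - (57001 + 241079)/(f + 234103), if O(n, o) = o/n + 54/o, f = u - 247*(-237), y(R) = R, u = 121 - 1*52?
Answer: -3543179143/250560616 ≈ -14.141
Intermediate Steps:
u = 69 (u = 121 - 52 = 69)
f = 58608 (f = 69 - 247*(-237) = 69 + 58539 = 58608)
O(n, o) = 54/o + o/n
O(y(-16), 214) - (57001 + 241079)/(f + 234103) = (54/214 + 214/(-16)) - (57001 + 241079)/(58608 + 234103) = (54*(1/214) + 214*(-1/16)) - 298080/292711 = (27/107 - 107/8) - 298080/292711 = -11233/856 - 1*298080/292711 = -11233/856 - 298080/292711 = -3543179143/250560616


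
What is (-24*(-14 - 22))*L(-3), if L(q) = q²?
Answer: 7776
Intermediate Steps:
(-24*(-14 - 22))*L(-3) = -24*(-14 - 22)*(-3)² = -24*(-36)*9 = 864*9 = 7776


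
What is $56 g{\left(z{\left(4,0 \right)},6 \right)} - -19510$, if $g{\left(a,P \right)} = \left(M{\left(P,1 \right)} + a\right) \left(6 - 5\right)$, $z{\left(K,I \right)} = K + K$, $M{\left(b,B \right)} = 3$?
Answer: $20126$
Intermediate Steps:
$z{\left(K,I \right)} = 2 K$
$g{\left(a,P \right)} = 3 + a$ ($g{\left(a,P \right)} = \left(3 + a\right) \left(6 - 5\right) = \left(3 + a\right) 1 = 3 + a$)
$56 g{\left(z{\left(4,0 \right)},6 \right)} - -19510 = 56 \left(3 + 2 \cdot 4\right) - -19510 = 56 \left(3 + 8\right) + 19510 = 56 \cdot 11 + 19510 = 616 + 19510 = 20126$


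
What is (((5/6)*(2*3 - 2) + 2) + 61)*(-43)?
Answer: -8557/3 ≈ -2852.3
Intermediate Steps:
(((5/6)*(2*3 - 2) + 2) + 61)*(-43) = (((5*(⅙))*(6 - 2) + 2) + 61)*(-43) = (((⅚)*4 + 2) + 61)*(-43) = ((10/3 + 2) + 61)*(-43) = (16/3 + 61)*(-43) = (199/3)*(-43) = -8557/3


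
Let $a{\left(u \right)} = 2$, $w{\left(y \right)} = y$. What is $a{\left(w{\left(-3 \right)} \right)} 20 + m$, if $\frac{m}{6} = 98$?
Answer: $628$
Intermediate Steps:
$m = 588$ ($m = 6 \cdot 98 = 588$)
$a{\left(w{\left(-3 \right)} \right)} 20 + m = 2 \cdot 20 + 588 = 40 + 588 = 628$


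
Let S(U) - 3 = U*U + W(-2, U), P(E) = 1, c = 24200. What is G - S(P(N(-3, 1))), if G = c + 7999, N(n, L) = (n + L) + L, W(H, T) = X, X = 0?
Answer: 32195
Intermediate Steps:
W(H, T) = 0
N(n, L) = n + 2*L (N(n, L) = (L + n) + L = n + 2*L)
S(U) = 3 + U² (S(U) = 3 + (U*U + 0) = 3 + (U² + 0) = 3 + U²)
G = 32199 (G = 24200 + 7999 = 32199)
G - S(P(N(-3, 1))) = 32199 - (3 + 1²) = 32199 - (3 + 1) = 32199 - 1*4 = 32199 - 4 = 32195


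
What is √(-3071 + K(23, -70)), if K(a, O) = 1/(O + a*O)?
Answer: I*√541724505/420 ≈ 55.417*I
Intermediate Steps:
K(a, O) = 1/(O + O*a)
√(-3071 + K(23, -70)) = √(-3071 + 1/((-70)*(1 + 23))) = √(-3071 - 1/70/24) = √(-3071 - 1/70*1/24) = √(-3071 - 1/1680) = √(-5159281/1680) = I*√541724505/420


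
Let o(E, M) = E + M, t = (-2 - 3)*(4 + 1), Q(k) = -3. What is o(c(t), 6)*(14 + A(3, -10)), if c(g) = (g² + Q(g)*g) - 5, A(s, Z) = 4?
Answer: 12618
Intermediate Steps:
t = -25 (t = -5*5 = -25)
c(g) = -5 + g² - 3*g (c(g) = (g² - 3*g) - 5 = -5 + g² - 3*g)
o(c(t), 6)*(14 + A(3, -10)) = ((-5 + (-25)² - 3*(-25)) + 6)*(14 + 4) = ((-5 + 625 + 75) + 6)*18 = (695 + 6)*18 = 701*18 = 12618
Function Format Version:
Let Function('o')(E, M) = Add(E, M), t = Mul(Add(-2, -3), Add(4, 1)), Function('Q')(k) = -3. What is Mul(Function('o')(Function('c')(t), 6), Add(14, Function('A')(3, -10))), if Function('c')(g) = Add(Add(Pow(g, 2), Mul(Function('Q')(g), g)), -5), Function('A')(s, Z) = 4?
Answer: 12618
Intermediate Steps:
t = -25 (t = Mul(-5, 5) = -25)
Function('c')(g) = Add(-5, Pow(g, 2), Mul(-3, g)) (Function('c')(g) = Add(Add(Pow(g, 2), Mul(-3, g)), -5) = Add(-5, Pow(g, 2), Mul(-3, g)))
Mul(Function('o')(Function('c')(t), 6), Add(14, Function('A')(3, -10))) = Mul(Add(Add(-5, Pow(-25, 2), Mul(-3, -25)), 6), Add(14, 4)) = Mul(Add(Add(-5, 625, 75), 6), 18) = Mul(Add(695, 6), 18) = Mul(701, 18) = 12618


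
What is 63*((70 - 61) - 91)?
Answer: -5166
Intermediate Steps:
63*((70 - 61) - 91) = 63*(9 - 91) = 63*(-82) = -5166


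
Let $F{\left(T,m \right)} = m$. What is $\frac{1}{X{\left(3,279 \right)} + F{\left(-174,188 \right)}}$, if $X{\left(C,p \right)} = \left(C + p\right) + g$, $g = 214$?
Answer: $\frac{1}{684} \approx 0.001462$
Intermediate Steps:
$X{\left(C,p \right)} = 214 + C + p$ ($X{\left(C,p \right)} = \left(C + p\right) + 214 = 214 + C + p$)
$\frac{1}{X{\left(3,279 \right)} + F{\left(-174,188 \right)}} = \frac{1}{\left(214 + 3 + 279\right) + 188} = \frac{1}{496 + 188} = \frac{1}{684}$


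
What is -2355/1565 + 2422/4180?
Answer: -605347/654170 ≈ -0.92537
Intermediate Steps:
-2355/1565 + 2422/4180 = -2355*1/1565 + 2422*(1/4180) = -471/313 + 1211/2090 = -605347/654170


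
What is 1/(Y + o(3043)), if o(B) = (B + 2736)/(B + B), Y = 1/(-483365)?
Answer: 2941759390/2793360249 ≈ 1.0531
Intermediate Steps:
Y = -1/483365 ≈ -2.0688e-6
o(B) = (2736 + B)/(2*B) (o(B) = (2736 + B)/((2*B)) = (2736 + B)*(1/(2*B)) = (2736 + B)/(2*B))
1/(Y + o(3043)) = 1/(-1/483365 + (½)*(2736 + 3043)/3043) = 1/(-1/483365 + (½)*(1/3043)*5779) = 1/(-1/483365 + 5779/6086) = 1/(2793360249/2941759390) = 2941759390/2793360249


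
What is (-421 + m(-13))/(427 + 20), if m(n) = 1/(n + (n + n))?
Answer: -16420/17433 ≈ -0.94189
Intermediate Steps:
m(n) = 1/(3*n) (m(n) = 1/(n + 2*n) = 1/(3*n))
(-421 + m(-13))/(427 + 20) = (-421 + (⅓)/(-13))/(427 + 20) = (-421 + (⅓)*(-1/13))/447 = (-421 - 1/39)*(1/447) = -16420/39*1/447 = -16420/17433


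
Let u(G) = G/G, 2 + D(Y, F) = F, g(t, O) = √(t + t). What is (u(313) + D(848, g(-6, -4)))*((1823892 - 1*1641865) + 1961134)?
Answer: -2143161 + 4286322*I*√3 ≈ -2.1432e+6 + 7.4241e+6*I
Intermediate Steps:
g(t, O) = √2*√t (g(t, O) = √(2*t) = √2*√t)
D(Y, F) = -2 + F
u(G) = 1
(u(313) + D(848, g(-6, -4)))*((1823892 - 1*1641865) + 1961134) = (1 + (-2 + √2*√(-6)))*((1823892 - 1*1641865) + 1961134) = (1 + (-2 + √2*(I*√6)))*((1823892 - 1641865) + 1961134) = (1 + (-2 + 2*I*√3))*(182027 + 1961134) = (-1 + 2*I*√3)*2143161 = -2143161 + 4286322*I*√3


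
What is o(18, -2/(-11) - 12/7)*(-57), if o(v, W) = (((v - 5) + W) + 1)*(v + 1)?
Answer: -1039680/77 ≈ -13502.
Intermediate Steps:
o(v, W) = (1 + v)*(-4 + W + v) (o(v, W) = (((-5 + v) + W) + 1)*(1 + v) = ((-5 + W + v) + 1)*(1 + v) = (-4 + W + v)*(1 + v) = (1 + v)*(-4 + W + v))
o(18, -2/(-11) - 12/7)*(-57) = (-4 + (-2/(-11) - 12/7) + 18² - 3*18 + (-2/(-11) - 12/7)*18)*(-57) = (-4 + (-2*(-1/11) - 12*⅐) + 324 - 54 + (-2*(-1/11) - 12*⅐)*18)*(-57) = (-4 + (2/11 - 12/7) + 324 - 54 + (2/11 - 12/7)*18)*(-57) = (-4 - 118/77 + 324 - 54 - 118/77*18)*(-57) = (-4 - 118/77 + 324 - 54 - 2124/77)*(-57) = (18240/77)*(-57) = -1039680/77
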